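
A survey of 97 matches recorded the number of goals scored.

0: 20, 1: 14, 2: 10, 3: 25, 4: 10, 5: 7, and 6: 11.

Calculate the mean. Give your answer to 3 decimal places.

2.577

Values: 0, 1, 2, 3, 4, 5, 6
Σfx = 20×0 + 14×1 + 10×2 + 25×3 + 10×4 + 7×5 + 11×6 = 250
n = Σf = 97
Mean = 250 / 97 = 2.5773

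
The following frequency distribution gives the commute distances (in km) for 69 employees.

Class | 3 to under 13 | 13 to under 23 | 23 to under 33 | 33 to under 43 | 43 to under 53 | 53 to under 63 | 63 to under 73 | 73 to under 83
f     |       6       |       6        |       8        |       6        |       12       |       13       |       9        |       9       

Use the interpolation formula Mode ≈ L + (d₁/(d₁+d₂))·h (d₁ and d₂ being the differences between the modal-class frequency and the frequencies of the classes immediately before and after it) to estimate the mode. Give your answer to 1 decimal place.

Modal class: 53 to under 63 (highest frequency 13).
d₁ = 13 − 12 = 1, d₂ = 13 − 9 = 4
Mode ≈ 53 + (1/(1+4)) × 10 = 53 + 2.0000 = 55.0000

55.0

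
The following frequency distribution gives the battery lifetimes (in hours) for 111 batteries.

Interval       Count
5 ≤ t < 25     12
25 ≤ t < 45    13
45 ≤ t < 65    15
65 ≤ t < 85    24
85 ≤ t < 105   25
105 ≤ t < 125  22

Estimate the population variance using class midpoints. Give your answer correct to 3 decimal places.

Midpoints: 15, 35, 55, 75, 95, 115
n = 111, Σfm = 8165, mean = 73.5586
Σfm² = 715575
Σf(m − x̄)² = Σfm² − (Σfm)²/n = 715575 − 8165²/111 = 114969.3694
Population variance = 114969.3694 / 111 = 1035.7601

1035.760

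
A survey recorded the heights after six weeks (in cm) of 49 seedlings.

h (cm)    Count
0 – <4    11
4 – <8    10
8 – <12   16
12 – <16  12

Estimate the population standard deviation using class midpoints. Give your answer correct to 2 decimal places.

Midpoints: 2, 6, 10, 14
n = 49, Σfm = 410, mean = 8.3673
Σfm² = 4356
Σf(m − x̄)² = Σfm² − (Σfm)²/n = 4356 − 410²/49 = 925.3878
Population variance = 925.3878 / 49 = 18.8855
Standard deviation = √18.8855 = 4.3457

4.35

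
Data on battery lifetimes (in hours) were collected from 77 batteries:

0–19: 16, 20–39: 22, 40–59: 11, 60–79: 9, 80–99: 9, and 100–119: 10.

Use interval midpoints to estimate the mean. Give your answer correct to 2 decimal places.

Midpoints: 9.5, 29.5, 49.5, 69.5, 89.5, 109.5
Σfm = 16×9.5 + 22×29.5 + 11×49.5 + 9×69.5 + 9×89.5 + 10×109.5 = 3871.5
n = Σf = 77
Mean = 3871.5 / 77 = 50.2792

50.28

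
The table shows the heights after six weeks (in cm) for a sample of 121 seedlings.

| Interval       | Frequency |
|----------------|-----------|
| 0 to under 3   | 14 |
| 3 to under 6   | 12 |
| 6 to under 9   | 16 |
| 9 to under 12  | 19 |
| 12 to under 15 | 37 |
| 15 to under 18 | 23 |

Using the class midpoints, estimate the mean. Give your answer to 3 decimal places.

Midpoints: 1.5, 4.5, 7.5, 10.5, 13.5, 16.5
Σfm = 14×1.5 + 12×4.5 + 16×7.5 + 19×10.5 + 37×13.5 + 23×16.5 = 1273.5
n = Σf = 121
Mean = 1273.5 / 121 = 10.5248

10.525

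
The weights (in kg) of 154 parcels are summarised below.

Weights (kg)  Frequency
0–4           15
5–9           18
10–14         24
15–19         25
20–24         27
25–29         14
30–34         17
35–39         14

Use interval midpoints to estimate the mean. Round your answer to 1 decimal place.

Midpoints: 2, 7, 12, 17, 22, 27, 32, 37
Σfm = 15×2 + 18×7 + 24×12 + 25×17 + 27×22 + 14×27 + 17×32 + 14×37 = 2903
n = Σf = 154
Mean = 2903 / 154 = 18.8506

18.9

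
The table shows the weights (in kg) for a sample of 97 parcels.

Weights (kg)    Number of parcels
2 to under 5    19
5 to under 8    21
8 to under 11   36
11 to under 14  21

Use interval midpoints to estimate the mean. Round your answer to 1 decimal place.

8.3

Midpoints: 3.5, 6.5, 9.5, 12.5
Σfm = 19×3.5 + 21×6.5 + 36×9.5 + 21×12.5 = 807.5
n = Σf = 97
Mean = 807.5 / 97 = 8.3247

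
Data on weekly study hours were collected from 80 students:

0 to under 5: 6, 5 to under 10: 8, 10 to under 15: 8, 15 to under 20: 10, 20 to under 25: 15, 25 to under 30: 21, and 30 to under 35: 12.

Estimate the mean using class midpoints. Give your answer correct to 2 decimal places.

20.69

Midpoints: 2.5, 7.5, 12.5, 17.5, 22.5, 27.5, 32.5
Σfm = 6×2.5 + 8×7.5 + 8×12.5 + 10×17.5 + 15×22.5 + 21×27.5 + 12×32.5 = 1655
n = Σf = 80
Mean = 1655 / 80 = 20.6875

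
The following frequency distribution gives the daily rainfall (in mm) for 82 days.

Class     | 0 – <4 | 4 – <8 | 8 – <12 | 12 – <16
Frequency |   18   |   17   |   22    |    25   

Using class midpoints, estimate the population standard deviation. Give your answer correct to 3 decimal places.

4.514

Midpoints: 2, 6, 10, 14
n = 82, Σfm = 708, mean = 8.6341
Σfm² = 7784
Σf(m − x̄)² = Σfm² − (Σfm)²/n = 7784 − 708²/82 = 1671.0244
Population variance = 1671.0244 / 82 = 20.3783
Standard deviation = √20.3783 = 4.5142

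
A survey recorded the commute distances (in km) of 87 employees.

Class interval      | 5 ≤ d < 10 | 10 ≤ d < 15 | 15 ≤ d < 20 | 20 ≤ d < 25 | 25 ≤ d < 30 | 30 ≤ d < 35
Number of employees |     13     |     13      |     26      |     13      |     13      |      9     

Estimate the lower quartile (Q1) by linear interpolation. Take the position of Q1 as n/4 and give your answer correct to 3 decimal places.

13.365

Cumulative frequencies: 13, 26, 52, 65, 78, 87
n = 87; position = n/4 = 21.75.
This falls in the class 10 ≤ d < 15: L = 10, F = 13, f = 13, h = 5.
Lower quartile ≈ 10 + ((21.75 − 13) / 13) × 5 = 13.3654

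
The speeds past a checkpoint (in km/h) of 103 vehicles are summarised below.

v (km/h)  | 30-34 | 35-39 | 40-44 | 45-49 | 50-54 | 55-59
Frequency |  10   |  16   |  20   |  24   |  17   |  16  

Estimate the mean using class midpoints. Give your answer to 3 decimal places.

45.398

Midpoints: 32, 37, 42, 47, 52, 57
Σfm = 10×32 + 16×37 + 20×42 + 24×47 + 17×52 + 16×57 = 4676
n = Σf = 103
Mean = 4676 / 103 = 45.3981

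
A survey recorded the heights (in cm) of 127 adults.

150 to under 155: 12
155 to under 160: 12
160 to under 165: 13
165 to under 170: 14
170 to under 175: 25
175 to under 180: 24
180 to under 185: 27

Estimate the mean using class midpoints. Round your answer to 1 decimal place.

Midpoints: 152.5, 157.5, 162.5, 167.5, 172.5, 177.5, 182.5
Σfm = 12×152.5 + 12×157.5 + 13×162.5 + 14×167.5 + 25×172.5 + 24×177.5 + 27×182.5 = 21677.5
n = Σf = 127
Mean = 21677.5 / 127 = 170.6890

170.7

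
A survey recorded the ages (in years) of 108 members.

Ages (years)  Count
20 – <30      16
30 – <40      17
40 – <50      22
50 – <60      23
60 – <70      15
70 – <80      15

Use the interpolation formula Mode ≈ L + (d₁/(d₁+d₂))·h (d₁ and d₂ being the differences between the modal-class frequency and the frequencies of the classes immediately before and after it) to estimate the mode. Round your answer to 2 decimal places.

Modal class: 50 – <60 (highest frequency 23).
d₁ = 23 − 22 = 1, d₂ = 23 − 15 = 8
Mode ≈ 50 + (1/(1+8)) × 10 = 50 + 1.1111 = 51.1111

51.11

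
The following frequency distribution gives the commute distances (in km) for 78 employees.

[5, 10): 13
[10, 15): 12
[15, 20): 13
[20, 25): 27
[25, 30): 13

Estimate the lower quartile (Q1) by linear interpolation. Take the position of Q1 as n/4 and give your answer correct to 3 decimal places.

12.708

Cumulative frequencies: 13, 25, 38, 65, 78
n = 78; position = n/4 = 19.5.
This falls in the class [10, 15): L = 10, F = 13, f = 12, h = 5.
Lower quartile ≈ 10 + ((19.5 − 13) / 12) × 5 = 12.7083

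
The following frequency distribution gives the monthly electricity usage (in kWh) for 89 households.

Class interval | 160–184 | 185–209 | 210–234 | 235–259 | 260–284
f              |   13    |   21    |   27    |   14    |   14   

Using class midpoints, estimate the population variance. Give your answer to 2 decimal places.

Midpoints: 172, 197, 222, 247, 272
n = 89, Σfm = 19633, mean = 220.5955
Σfm² = 4420151
Σf(m − x̄)² = Σfm² − (Σfm)²/n = 4420151 − 19633²/89 = 89199.4382
Population variance = 89199.4382 / 89 = 1002.2409

1002.24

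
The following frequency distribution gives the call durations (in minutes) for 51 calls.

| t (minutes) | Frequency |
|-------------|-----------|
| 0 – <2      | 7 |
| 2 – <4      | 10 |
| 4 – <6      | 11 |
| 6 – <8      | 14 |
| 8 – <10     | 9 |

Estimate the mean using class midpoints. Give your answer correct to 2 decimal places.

Midpoints: 1, 3, 5, 7, 9
Σfm = 7×1 + 10×3 + 11×5 + 14×7 + 9×9 = 271
n = Σf = 51
Mean = 271 / 51 = 5.3137

5.31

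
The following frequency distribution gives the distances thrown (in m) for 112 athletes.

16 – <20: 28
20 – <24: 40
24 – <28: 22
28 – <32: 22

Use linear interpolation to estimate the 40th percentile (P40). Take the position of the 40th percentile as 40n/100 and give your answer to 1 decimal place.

Cumulative frequencies: 28, 68, 90, 112
n = 112; position = 40n/100 = 44.8.
This falls in the class 20 – <24: L = 20, F = 28, f = 40, h = 4.
40th percentile ≈ 20 + ((44.8 − 28) / 40) × 4 = 21.6800

21.7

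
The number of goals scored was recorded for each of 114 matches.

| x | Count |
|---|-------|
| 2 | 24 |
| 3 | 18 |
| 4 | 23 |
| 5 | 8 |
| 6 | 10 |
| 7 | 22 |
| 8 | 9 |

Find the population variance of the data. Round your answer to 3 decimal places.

4.106

Values: 2, 3, 4, 5, 6, 7, 8
n = 114, Σfx = 520, mean = 4.5614
Σfx² = 2840
Σf(x − x̄)² = Σfx² − (Σfx)²/n = 2840 − 520²/114 = 468.0702
Population variance = 468.0702 / 114 = 4.1059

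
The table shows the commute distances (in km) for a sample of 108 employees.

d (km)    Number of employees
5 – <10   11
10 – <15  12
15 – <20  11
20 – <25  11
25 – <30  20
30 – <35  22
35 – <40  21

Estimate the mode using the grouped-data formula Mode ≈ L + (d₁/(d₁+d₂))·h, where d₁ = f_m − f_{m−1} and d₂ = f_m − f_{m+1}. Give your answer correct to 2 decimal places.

Modal class: 30 – <35 (highest frequency 22).
d₁ = 22 − 20 = 2, d₂ = 22 − 21 = 1
Mode ≈ 30 + (2/(2+1)) × 5 = 30 + 3.3333 = 33.3333

33.33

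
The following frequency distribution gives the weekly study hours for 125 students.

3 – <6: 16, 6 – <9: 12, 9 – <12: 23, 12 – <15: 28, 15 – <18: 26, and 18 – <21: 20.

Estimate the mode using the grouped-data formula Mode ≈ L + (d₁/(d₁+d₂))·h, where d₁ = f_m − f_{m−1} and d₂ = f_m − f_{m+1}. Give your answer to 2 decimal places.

Modal class: 12 – <15 (highest frequency 28).
d₁ = 28 − 23 = 5, d₂ = 28 − 26 = 2
Mode ≈ 12 + (5/(5+2)) × 3 = 12 + 2.1429 = 14.1429

14.14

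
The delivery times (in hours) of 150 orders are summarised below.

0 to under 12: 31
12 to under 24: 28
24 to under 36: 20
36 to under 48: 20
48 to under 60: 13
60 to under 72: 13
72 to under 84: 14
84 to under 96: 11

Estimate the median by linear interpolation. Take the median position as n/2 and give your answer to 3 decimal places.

Cumulative frequencies: 31, 59, 79, 99, 112, 125, 139, 150
n = 150; position = n/2 = 75.
This falls in the class 24 to under 36: L = 24, F = 59, f = 20, h = 12.
Median ≈ 24 + ((75 − 59) / 20) × 12 = 33.6000

33.600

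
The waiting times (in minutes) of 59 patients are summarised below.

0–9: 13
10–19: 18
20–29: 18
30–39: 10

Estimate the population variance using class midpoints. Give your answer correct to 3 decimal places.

Midpoints: 4.5, 14.5, 24.5, 34.5
n = 59, Σfm = 1105.5, mean = 18.7373
Σfm² = 26754.75
Σf(m − x̄)² = Σfm² − (Σfm)²/n = 26754.75 − 1105.5²/59 = 6040.6780
Population variance = 6040.6780 / 59 = 102.3844

102.384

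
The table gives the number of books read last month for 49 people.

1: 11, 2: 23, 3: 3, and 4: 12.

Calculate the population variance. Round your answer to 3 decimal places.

Values: 1, 2, 3, 4
n = 49, Σfx = 114, mean = 2.3265
Σfx² = 322
Σf(x − x̄)² = Σfx² − (Σfx)²/n = 322 − 114²/49 = 56.7755
Population variance = 56.7755 / 49 = 1.1587

1.159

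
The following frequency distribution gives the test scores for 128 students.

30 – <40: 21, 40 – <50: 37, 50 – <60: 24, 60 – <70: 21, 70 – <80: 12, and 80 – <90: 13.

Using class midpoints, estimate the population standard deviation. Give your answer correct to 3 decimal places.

Midpoints: 35, 45, 55, 65, 75, 85
n = 128, Σfm = 7090, mean = 55.3906
Σfm² = 423400
Σf(m − x̄)² = Σfm² − (Σfm)²/n = 423400 − 7090²/128 = 30680.4688
Population variance = 30680.4688 / 128 = 239.6912
Standard deviation = √239.6912 = 15.4820

15.482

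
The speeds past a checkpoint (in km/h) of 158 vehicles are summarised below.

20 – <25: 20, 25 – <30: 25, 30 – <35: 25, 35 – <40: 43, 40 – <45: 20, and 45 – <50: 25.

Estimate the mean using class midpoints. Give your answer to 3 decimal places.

35.443

Midpoints: 22.5, 27.5, 32.5, 37.5, 42.5, 47.5
Σfm = 20×22.5 + 25×27.5 + 25×32.5 + 43×37.5 + 20×42.5 + 25×47.5 = 5600
n = Σf = 158
Mean = 5600 / 158 = 35.4430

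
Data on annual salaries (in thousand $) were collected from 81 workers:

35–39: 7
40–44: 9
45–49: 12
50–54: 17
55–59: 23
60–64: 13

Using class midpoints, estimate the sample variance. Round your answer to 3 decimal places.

58.110

Midpoints: 37, 42, 47, 52, 57, 62
n = 81, Σfm = 4202, mean = 51.8765
Σfm² = 222634
Σf(m − x̄)² = Σfm² − (Σfm)²/n = 222634 − 4202²/81 = 4648.7654
Sample variance = 4648.7654 / 80 = 58.1096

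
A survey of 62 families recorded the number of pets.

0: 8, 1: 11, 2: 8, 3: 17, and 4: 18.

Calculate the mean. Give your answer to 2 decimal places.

Values: 0, 1, 2, 3, 4
Σfx = 8×0 + 11×1 + 8×2 + 17×3 + 18×4 = 150
n = Σf = 62
Mean = 150 / 62 = 2.4194

2.42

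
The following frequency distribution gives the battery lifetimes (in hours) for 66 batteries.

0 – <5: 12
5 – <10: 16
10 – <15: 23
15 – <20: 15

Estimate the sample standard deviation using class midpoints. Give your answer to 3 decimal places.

Midpoints: 2.5, 7.5, 12.5, 17.5
n = 66, Σfm = 700, mean = 10.6061
Σfm² = 9162.5
Σf(m − x̄)² = Σfm² − (Σfm)²/n = 9162.5 − 700²/66 = 1738.2576
Sample variance = 1738.2576 / 65 = 26.7424
Standard deviation = √26.7424 = 5.1713

5.171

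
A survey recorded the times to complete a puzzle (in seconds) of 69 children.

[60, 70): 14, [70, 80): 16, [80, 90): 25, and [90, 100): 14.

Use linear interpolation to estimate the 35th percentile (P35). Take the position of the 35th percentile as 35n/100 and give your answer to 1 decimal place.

76.3

Cumulative frequencies: 14, 30, 55, 69
n = 69; position = 35n/100 = 24.15.
This falls in the class [70, 80): L = 70, F = 14, f = 16, h = 10.
35th percentile ≈ 70 + ((24.15 − 14) / 16) × 10 = 76.3438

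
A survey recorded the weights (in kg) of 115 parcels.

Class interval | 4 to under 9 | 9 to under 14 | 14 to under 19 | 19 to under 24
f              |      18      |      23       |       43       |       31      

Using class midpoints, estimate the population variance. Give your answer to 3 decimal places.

25.909

Midpoints: 6.5, 11.5, 16.5, 21.5
n = 115, Σfm = 1757.5, mean = 15.2826
Σfm² = 29838.75
Σf(m − x̄)² = Σfm² − (Σfm)²/n = 29838.75 − 1757.5²/115 = 2979.5652
Population variance = 2979.5652 / 115 = 25.9093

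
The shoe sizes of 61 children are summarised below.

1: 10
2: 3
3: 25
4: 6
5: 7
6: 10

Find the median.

Cumulative frequencies: 10, 13, 38, 44, 51, 61
n = 61, so the median is the value in position (n+1)/2 = 31.
Position 31 falls at value 3.

3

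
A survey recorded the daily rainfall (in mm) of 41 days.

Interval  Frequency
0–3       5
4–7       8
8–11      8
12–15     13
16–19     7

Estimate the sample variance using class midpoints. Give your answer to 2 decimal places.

26.81

Midpoints: 1.5, 5.5, 9.5, 13.5, 17.5
n = 41, Σfm = 425.5, mean = 10.3780
Σfm² = 5488.25
Σf(m − x̄)² = Σfm² − (Σfm)²/n = 5488.25 − 425.5²/41 = 1072.3902
Sample variance = 1072.3902 / 40 = 26.8098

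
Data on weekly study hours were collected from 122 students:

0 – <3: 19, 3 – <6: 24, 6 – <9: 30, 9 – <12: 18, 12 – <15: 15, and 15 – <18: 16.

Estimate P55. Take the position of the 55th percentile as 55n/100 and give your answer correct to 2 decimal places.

8.41

Cumulative frequencies: 19, 43, 73, 91, 106, 122
n = 122; position = 55n/100 = 67.1.
This falls in the class 6 – <9: L = 6, F = 43, f = 30, h = 3.
55th percentile ≈ 6 + ((67.1 − 43) / 30) × 3 = 8.4100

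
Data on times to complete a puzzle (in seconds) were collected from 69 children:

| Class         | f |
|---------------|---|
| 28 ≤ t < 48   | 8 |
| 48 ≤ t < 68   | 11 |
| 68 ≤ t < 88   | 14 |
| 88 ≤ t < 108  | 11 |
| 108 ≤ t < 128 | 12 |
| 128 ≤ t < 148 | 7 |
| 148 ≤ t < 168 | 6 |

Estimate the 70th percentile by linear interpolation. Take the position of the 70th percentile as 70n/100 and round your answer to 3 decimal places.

Cumulative frequencies: 8, 19, 33, 44, 56, 63, 69
n = 69; position = 70n/100 = 48.3.
This falls in the class 108 ≤ t < 128: L = 108, F = 44, f = 12, h = 20.
70th percentile ≈ 108 + ((48.3 − 44) / 12) × 20 = 115.1667

115.167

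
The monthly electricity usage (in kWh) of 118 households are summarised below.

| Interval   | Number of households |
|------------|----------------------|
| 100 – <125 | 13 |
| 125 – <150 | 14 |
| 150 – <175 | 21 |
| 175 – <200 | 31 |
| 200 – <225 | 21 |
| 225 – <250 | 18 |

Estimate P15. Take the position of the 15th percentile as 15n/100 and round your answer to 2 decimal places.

133.39

Cumulative frequencies: 13, 27, 48, 79, 100, 118
n = 118; position = 15n/100 = 17.7.
This falls in the class 125 – <150: L = 125, F = 13, f = 14, h = 25.
15th percentile ≈ 125 + ((17.7 − 13) / 14) × 25 = 133.3929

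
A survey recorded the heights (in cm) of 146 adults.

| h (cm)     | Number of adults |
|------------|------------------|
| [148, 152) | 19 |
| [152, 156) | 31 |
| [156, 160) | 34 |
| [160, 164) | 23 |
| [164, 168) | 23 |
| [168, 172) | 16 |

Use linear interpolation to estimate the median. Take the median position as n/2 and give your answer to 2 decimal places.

158.71

Cumulative frequencies: 19, 50, 84, 107, 130, 146
n = 146; position = n/2 = 73.
This falls in the class [156, 160): L = 156, F = 50, f = 34, h = 4.
Median ≈ 156 + ((73 − 50) / 34) × 4 = 158.7059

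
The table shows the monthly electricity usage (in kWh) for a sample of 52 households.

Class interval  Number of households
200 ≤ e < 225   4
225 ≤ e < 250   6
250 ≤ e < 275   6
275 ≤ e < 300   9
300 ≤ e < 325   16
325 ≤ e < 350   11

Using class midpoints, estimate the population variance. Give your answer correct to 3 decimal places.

Midpoints: 212.5, 237.5, 262.5, 287.5, 312.5, 337.5
n = 52, Σfm = 15150, mean = 291.3462
Σfm² = 4491875
Σf(m − x̄)² = Σfm² − (Σfm)²/n = 4491875 − 15150²/52 = 77980.7692
Population variance = 77980.7692 / 52 = 1499.6302

1499.630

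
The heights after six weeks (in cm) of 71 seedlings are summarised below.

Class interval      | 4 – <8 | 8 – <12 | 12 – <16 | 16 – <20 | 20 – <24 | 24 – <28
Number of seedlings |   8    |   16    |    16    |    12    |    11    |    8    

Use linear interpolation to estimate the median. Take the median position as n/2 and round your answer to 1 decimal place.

Cumulative frequencies: 8, 24, 40, 52, 63, 71
n = 71; position = n/2 = 35.5.
This falls in the class 12 – <16: L = 12, F = 24, f = 16, h = 4.
Median ≈ 12 + ((35.5 − 24) / 16) × 4 = 14.8750

14.9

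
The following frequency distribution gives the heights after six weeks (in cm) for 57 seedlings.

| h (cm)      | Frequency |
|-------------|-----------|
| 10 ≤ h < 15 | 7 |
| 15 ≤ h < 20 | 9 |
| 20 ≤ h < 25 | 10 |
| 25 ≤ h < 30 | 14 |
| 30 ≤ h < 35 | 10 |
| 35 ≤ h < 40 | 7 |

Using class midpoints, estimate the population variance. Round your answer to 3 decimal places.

59.665

Midpoints: 12.5, 17.5, 22.5, 27.5, 32.5, 37.5
n = 57, Σfm = 1442.5, mean = 25.3070
Σfm² = 39906.25
Σf(m − x̄)² = Σfm² − (Σfm)²/n = 39906.25 − 1442.5²/57 = 3400.8772
Population variance = 3400.8772 / 57 = 59.6645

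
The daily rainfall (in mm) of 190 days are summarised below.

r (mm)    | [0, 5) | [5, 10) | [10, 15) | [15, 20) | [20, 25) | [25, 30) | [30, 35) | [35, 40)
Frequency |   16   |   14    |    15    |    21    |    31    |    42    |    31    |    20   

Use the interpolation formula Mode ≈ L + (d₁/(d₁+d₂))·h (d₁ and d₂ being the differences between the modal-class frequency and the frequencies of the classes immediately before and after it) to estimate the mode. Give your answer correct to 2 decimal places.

Modal class: [25, 30) (highest frequency 42).
d₁ = 42 − 31 = 11, d₂ = 42 − 31 = 11
Mode ≈ 25 + (11/(11+11)) × 5 = 25 + 2.5000 = 27.5000

27.50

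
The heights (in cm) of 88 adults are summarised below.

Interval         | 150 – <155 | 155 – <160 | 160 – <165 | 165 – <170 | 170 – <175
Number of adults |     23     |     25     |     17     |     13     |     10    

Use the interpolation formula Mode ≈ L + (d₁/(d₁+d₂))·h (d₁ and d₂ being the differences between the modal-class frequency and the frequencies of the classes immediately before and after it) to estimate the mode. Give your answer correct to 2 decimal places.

156.00

Modal class: 155 – <160 (highest frequency 25).
d₁ = 25 − 23 = 2, d₂ = 25 − 17 = 8
Mode ≈ 155 + (2/(2+8)) × 5 = 155 + 1.0000 = 156.0000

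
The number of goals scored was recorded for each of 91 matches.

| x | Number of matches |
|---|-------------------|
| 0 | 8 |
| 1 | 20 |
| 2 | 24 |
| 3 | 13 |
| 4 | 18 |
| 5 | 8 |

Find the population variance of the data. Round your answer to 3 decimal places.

2.131

Values: 0, 1, 2, 3, 4, 5
n = 91, Σfx = 219, mean = 2.4066
Σfx² = 721
Σf(x − x̄)² = Σfx² − (Σfx)²/n = 721 − 219²/91 = 193.9560
Population variance = 193.9560 / 91 = 2.1314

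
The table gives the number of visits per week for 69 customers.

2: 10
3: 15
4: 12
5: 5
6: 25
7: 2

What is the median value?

Cumulative frequencies: 10, 25, 37, 42, 67, 69
n = 69, so the median is the value in position (n+1)/2 = 35.
Position 35 falls at value 4.

4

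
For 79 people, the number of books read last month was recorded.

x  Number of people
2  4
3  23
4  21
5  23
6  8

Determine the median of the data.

Cumulative frequencies: 4, 27, 48, 71, 79
n = 79, so the median is the value in position (n+1)/2 = 40.
Position 40 falls at value 4.

4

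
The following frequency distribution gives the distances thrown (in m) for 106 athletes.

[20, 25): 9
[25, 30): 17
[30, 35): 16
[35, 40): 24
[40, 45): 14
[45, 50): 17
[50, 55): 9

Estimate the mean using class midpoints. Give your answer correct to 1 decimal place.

Midpoints: 22.5, 27.5, 32.5, 37.5, 42.5, 47.5, 52.5
Σfm = 9×22.5 + 17×27.5 + 16×32.5 + 24×37.5 + 14×42.5 + 17×47.5 + 9×52.5 = 3965
n = Σf = 106
Mean = 3965 / 106 = 37.4057

37.4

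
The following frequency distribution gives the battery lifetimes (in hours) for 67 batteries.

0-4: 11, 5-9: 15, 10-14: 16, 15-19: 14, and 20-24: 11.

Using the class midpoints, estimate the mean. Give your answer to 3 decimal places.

Midpoints: 2, 7, 12, 17, 22
Σfm = 11×2 + 15×7 + 16×12 + 14×17 + 11×22 = 799
n = Σf = 67
Mean = 799 / 67 = 11.9254

11.925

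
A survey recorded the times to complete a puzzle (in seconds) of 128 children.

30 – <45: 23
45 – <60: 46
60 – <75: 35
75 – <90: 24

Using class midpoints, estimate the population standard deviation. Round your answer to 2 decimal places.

14.87

Midpoints: 37.5, 52.5, 67.5, 82.5
n = 128, Σfm = 7620, mean = 59.5312
Σfm² = 481950
Σf(m − x̄)² = Σfm² − (Σfm)²/n = 481950 − 7620²/128 = 28321.8750
Population variance = 28321.8750 / 128 = 221.2646
Standard deviation = √221.2646 = 14.8750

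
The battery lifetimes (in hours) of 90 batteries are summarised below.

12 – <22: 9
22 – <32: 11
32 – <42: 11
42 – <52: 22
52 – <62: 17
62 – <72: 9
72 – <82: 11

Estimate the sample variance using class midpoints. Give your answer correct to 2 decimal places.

Midpoints: 17, 27, 37, 47, 57, 67, 77
n = 90, Σfm = 4310, mean = 47.8889
Σfm² = 235130
Σf(m − x̄)² = Σfm² − (Σfm)²/n = 235130 − 4310²/90 = 28728.8889
Sample variance = 28728.8889 / 89 = 322.7965

322.80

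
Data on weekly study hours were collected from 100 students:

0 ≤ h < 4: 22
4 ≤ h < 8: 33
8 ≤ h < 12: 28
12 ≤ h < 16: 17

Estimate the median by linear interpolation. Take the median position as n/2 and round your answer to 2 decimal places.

Cumulative frequencies: 22, 55, 83, 100
n = 100; position = n/2 = 50.
This falls in the class 4 ≤ h < 8: L = 4, F = 22, f = 33, h = 4.
Median ≈ 4 + ((50 − 22) / 33) × 4 = 7.3939

7.39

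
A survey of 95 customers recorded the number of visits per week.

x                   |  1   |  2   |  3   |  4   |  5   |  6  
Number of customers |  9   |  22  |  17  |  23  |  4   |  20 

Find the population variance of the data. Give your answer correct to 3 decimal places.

2.628

Values: 1, 2, 3, 4, 5, 6
n = 95, Σfx = 336, mean = 3.5368
Σfx² = 1438
Σf(x − x̄)² = Σfx² − (Σfx)²/n = 1438 − 336²/95 = 249.6211
Population variance = 249.6211 / 95 = 2.6276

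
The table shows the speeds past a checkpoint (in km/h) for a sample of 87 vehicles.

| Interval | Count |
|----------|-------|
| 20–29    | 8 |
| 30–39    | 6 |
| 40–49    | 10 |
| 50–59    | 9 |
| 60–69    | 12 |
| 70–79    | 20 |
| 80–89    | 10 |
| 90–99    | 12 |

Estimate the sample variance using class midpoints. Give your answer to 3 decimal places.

Midpoints: 24.5, 34.5, 44.5, 54.5, 64.5, 74.5, 84.5, 94.5
n = 87, Σfm = 5581.5, mean = 64.1552
Σfm² = 397971.75
Σf(m − x̄)² = Σfm² − (Σfm)²/n = 397971.75 − 5581.5²/87 = 39889.6552
Sample variance = 39889.6552 / 86 = 463.8332

463.833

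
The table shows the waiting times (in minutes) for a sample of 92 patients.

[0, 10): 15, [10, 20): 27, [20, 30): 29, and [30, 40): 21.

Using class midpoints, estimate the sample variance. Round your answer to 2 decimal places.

Midpoints: 5, 15, 25, 35
n = 92, Σfm = 1940, mean = 21.0870
Σfm² = 50300
Σf(m − x̄)² = Σfm² − (Σfm)²/n = 50300 − 1940²/92 = 9391.3043
Sample variance = 9391.3043 / 91 = 103.2011

103.20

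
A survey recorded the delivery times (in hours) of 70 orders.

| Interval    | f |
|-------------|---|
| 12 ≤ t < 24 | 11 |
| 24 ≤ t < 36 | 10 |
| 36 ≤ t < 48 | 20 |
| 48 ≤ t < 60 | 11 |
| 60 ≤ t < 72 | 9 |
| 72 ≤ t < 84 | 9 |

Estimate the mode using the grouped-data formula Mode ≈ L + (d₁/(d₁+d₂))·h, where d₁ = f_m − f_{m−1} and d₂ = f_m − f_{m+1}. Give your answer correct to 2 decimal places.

42.32

Modal class: 36 ≤ t < 48 (highest frequency 20).
d₁ = 20 − 10 = 10, d₂ = 20 − 11 = 9
Mode ≈ 36 + (10/(10+9)) × 12 = 36 + 6.3158 = 42.3158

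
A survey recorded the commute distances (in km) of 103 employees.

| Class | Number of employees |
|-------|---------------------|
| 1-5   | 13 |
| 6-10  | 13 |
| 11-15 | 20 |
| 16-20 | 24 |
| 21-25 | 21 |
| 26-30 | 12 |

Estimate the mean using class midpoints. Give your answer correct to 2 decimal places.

Midpoints: 3, 8, 13, 18, 23, 28
Σfm = 13×3 + 13×8 + 20×13 + 24×18 + 21×23 + 12×28 = 1654
n = Σf = 103
Mean = 1654 / 103 = 16.0583

16.06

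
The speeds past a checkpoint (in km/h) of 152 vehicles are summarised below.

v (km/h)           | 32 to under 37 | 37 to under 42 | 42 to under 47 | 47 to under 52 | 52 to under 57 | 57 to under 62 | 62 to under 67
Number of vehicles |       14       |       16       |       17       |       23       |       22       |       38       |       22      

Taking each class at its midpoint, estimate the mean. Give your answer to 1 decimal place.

51.9

Midpoints: 34.5, 39.5, 44.5, 49.5, 54.5, 59.5, 64.5
Σfm = 14×34.5 + 16×39.5 + 17×44.5 + 23×49.5 + 22×54.5 + 38×59.5 + 22×64.5 = 7889
n = Σf = 152
Mean = 7889 / 152 = 51.9013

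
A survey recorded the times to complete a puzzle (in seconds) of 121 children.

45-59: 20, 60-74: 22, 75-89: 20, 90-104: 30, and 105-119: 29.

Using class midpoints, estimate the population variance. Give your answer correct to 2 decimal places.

450.77

Midpoints: 52, 67, 82, 97, 112
n = 121, Σfm = 10312, mean = 85.2231
Σfm² = 933364
Σf(m − x̄)² = Σfm² − (Σfm)²/n = 933364 − 10312²/121 = 54542.9752
Population variance = 54542.9752 / 121 = 450.7684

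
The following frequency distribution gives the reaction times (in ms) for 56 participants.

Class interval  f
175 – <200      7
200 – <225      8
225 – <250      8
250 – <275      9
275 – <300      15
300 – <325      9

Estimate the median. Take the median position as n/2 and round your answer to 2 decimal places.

Cumulative frequencies: 7, 15, 23, 32, 47, 56
n = 56; position = n/2 = 28.
This falls in the class 250 – <275: L = 250, F = 23, f = 9, h = 25.
Median ≈ 250 + ((28 − 23) / 9) × 25 = 263.8889

263.89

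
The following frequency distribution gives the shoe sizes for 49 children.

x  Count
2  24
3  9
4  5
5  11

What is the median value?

Cumulative frequencies: 24, 33, 38, 49
n = 49, so the median is the value in position (n+1)/2 = 25.
Position 25 falls at value 3.

3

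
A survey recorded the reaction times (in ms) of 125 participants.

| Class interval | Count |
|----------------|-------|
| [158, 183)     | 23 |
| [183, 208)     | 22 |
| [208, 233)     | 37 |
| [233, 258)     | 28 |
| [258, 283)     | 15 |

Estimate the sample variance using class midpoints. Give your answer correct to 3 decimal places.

Midpoints: 170.5, 195.5, 220.5, 245.5, 270.5
n = 125, Σfm = 27312.5, mean = 218.5000
Σfm² = 6093531.25
Σf(m − x̄)² = Σfm² − (Σfm)²/n = 6093531.25 − 27312.5²/125 = 125750.0000
Sample variance = 125750.0000 / 124 = 1014.1129

1014.113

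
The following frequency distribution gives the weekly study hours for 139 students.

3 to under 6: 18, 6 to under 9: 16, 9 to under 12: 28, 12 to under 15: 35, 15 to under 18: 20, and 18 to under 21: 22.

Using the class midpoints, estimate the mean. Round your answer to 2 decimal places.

Midpoints: 4.5, 7.5, 10.5, 13.5, 16.5, 19.5
Σfm = 18×4.5 + 16×7.5 + 28×10.5 + 35×13.5 + 20×16.5 + 22×19.5 = 1726.5
n = Σf = 139
Mean = 1726.5 / 139 = 12.4209

12.42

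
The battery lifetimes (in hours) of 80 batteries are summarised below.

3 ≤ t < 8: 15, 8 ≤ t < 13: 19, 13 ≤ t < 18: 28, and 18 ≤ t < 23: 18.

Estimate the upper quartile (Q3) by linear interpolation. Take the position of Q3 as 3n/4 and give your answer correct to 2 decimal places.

17.64

Cumulative frequencies: 15, 34, 62, 80
n = 80; position = 3n/4 = 60.
This falls in the class 13 ≤ t < 18: L = 13, F = 34, f = 28, h = 5.
Upper quartile ≈ 13 + ((60 − 34) / 28) × 5 = 17.6429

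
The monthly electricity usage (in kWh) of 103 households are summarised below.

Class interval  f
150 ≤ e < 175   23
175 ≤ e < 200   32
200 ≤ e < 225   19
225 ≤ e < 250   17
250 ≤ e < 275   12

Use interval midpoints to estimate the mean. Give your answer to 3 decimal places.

Midpoints: 162.5, 187.5, 212.5, 237.5, 262.5
Σfm = 23×162.5 + 32×187.5 + 19×212.5 + 17×237.5 + 12×262.5 = 20962.5
n = Σf = 103
Mean = 20962.5 / 103 = 203.5194

203.519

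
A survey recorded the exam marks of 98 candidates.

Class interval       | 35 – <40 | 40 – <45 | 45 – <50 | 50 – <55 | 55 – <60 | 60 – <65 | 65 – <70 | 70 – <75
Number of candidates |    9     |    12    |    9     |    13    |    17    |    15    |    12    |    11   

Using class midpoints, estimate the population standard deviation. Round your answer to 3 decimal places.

10.752

Midpoints: 37.5, 42.5, 47.5, 52.5, 57.5, 62.5, 67.5, 72.5
n = 98, Σfm = 5480, mean = 55.9184
Σfm² = 317762.5
Σf(m − x̄)² = Σfm² − (Σfm)²/n = 317762.5 − 5480²/98 = 11329.8469
Population variance = 11329.8469 / 98 = 115.6107
Standard deviation = √115.6107 = 10.7522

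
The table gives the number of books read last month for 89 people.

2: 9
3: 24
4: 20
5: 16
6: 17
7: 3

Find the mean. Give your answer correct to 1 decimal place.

4.2

Values: 2, 3, 4, 5, 6, 7
Σfx = 9×2 + 24×3 + 20×4 + 16×5 + 17×6 + 3×7 = 373
n = Σf = 89
Mean = 373 / 89 = 4.1910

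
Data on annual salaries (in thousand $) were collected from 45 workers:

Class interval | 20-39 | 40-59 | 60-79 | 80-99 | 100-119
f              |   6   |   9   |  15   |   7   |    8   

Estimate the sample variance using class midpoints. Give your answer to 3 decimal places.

Midpoints: 29.5, 49.5, 69.5, 89.5, 109.5
n = 45, Σfm = 3167.5, mean = 70.3889
Σfm² = 251721.25
Σf(m − x̄)² = Σfm² − (Σfm)²/n = 251721.25 − 3167.5²/45 = 28764.4444
Sample variance = 28764.4444 / 44 = 653.7374

653.737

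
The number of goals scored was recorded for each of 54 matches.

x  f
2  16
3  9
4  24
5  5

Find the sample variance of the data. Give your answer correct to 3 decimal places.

1.019

Values: 2, 3, 4, 5
n = 54, Σfx = 180, mean = 3.3333
Σfx² = 654
Σf(x − x̄)² = Σfx² − (Σfx)²/n = 654 − 180²/54 = 54.0000
Sample variance = 54.0000 / 53 = 1.0189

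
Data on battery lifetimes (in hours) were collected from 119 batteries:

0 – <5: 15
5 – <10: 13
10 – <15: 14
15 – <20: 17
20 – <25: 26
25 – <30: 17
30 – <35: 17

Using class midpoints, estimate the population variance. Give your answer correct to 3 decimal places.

92.924

Midpoints: 2.5, 7.5, 12.5, 17.5, 22.5, 27.5, 32.5
n = 119, Σfm = 2212.5, mean = 18.5924
Σfm² = 52193.75
Σf(m − x̄)² = Σfm² − (Σfm)²/n = 52193.75 − 2212.5²/119 = 11057.9832
Population variance = 11057.9832 / 119 = 92.9242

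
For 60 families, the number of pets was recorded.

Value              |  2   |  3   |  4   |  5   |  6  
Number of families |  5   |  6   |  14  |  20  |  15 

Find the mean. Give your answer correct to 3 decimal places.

Values: 2, 3, 4, 5, 6
Σfx = 5×2 + 6×3 + 14×4 + 20×5 + 15×6 = 274
n = Σf = 60
Mean = 274 / 60 = 4.5667

4.567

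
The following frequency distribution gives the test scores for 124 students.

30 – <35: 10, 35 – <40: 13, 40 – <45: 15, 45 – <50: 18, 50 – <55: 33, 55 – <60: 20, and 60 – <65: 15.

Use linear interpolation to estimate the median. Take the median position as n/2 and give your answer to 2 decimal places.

Cumulative frequencies: 10, 23, 38, 56, 89, 109, 124
n = 124; position = n/2 = 62.
This falls in the class 50 – <55: L = 50, F = 56, f = 33, h = 5.
Median ≈ 50 + ((62 − 56) / 33) × 5 = 50.9091

50.91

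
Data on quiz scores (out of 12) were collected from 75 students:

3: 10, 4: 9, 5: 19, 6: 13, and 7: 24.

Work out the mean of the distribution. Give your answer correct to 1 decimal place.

Values: 3, 4, 5, 6, 7
Σfx = 10×3 + 9×4 + 19×5 + 13×6 + 24×7 = 407
n = Σf = 75
Mean = 407 / 75 = 5.4267

5.4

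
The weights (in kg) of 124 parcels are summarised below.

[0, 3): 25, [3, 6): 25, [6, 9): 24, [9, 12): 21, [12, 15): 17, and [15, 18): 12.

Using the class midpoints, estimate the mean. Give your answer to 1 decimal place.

Midpoints: 1.5, 4.5, 7.5, 10.5, 13.5, 16.5
Σfm = 25×1.5 + 25×4.5 + 24×7.5 + 21×10.5 + 17×13.5 + 12×16.5 = 978
n = Σf = 124
Mean = 978 / 124 = 7.8871

7.9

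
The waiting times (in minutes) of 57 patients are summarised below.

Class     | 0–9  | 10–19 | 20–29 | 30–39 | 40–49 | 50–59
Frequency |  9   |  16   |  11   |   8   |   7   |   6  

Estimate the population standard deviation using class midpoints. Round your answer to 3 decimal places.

Midpoints: 4.5, 14.5, 24.5, 34.5, 44.5, 54.5
n = 57, Σfm = 1456.5, mean = 25.5526
Σfm² = 51354.25
Σf(m − x̄)² = Σfm² − (Σfm)²/n = 51354.25 − 1456.5²/57 = 14136.8421
Population variance = 14136.8421 / 57 = 248.0148
Standard deviation = √248.0148 = 15.7485

15.748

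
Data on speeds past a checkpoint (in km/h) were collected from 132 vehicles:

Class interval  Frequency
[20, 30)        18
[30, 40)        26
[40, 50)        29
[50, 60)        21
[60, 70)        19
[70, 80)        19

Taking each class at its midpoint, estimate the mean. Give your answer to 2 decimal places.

49.09

Midpoints: 25, 35, 45, 55, 65, 75
Σfm = 18×25 + 26×35 + 29×45 + 21×55 + 19×65 + 19×75 = 6480
n = Σf = 132
Mean = 6480 / 132 = 49.0909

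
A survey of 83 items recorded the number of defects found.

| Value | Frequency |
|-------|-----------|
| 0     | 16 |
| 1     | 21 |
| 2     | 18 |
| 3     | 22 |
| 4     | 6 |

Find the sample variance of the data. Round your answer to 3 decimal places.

Values: 0, 1, 2, 3, 4
n = 83, Σfx = 147, mean = 1.7711
Σfx² = 387
Σf(x − x̄)² = Σfx² − (Σfx)²/n = 387 − 147²/83 = 126.6506
Sample variance = 126.6506 / 82 = 1.5445

1.545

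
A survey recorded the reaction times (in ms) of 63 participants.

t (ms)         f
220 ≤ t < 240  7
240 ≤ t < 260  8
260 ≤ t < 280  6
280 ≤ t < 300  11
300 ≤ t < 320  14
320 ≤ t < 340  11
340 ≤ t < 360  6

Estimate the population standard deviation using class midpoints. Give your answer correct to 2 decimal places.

36.61

Midpoints: 230, 250, 270, 290, 310, 330, 350
n = 63, Σfm = 18490, mean = 293.4921
Σfm² = 5511100
Σf(m − x̄)² = Σfm² − (Σfm)²/n = 5511100 − 18490²/63 = 84431.7460
Population variance = 84431.7460 / 63 = 1340.1864
Standard deviation = √1340.1864 = 36.6086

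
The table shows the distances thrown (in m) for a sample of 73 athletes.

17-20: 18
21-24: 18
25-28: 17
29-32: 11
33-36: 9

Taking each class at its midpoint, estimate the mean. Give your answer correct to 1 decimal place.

25.1

Midpoints: 18.5, 22.5, 26.5, 30.5, 34.5
Σfm = 18×18.5 + 18×22.5 + 17×26.5 + 11×30.5 + 9×34.5 = 1834.5
n = Σf = 73
Mean = 1834.5 / 73 = 25.1301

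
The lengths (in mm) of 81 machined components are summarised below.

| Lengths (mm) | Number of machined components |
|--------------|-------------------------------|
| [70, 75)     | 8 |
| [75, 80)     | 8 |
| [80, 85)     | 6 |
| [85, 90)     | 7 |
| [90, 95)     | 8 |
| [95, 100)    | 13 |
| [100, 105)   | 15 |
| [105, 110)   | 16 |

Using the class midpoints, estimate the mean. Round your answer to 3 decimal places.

Midpoints: 72.5, 77.5, 82.5, 87.5, 92.5, 97.5, 102.5, 107.5
Σfm = 8×72.5 + 8×77.5 + 6×82.5 + 7×87.5 + 8×92.5 + 13×97.5 + 15×102.5 + 16×107.5 = 7572.5
n = Σf = 81
Mean = 7572.5 / 81 = 93.4877

93.488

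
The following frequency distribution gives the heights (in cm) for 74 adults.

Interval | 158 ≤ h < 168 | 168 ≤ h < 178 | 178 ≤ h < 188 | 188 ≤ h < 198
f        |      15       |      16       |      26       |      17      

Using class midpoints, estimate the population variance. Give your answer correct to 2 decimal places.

Midpoints: 163, 173, 183, 193
n = 74, Σfm = 13252, mean = 179.0811
Σfm² = 2381346
Σf(m − x̄)² = Σfm² − (Σfm)²/n = 2381346 − 13252²/74 = 8163.5135
Population variance = 8163.5135 / 74 = 110.3178

110.32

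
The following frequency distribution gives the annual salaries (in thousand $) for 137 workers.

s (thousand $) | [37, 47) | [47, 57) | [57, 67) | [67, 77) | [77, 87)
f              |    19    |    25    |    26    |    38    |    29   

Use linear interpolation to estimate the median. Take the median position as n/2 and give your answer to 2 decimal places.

Cumulative frequencies: 19, 44, 70, 108, 137
n = 137; position = n/2 = 68.5.
This falls in the class [57, 67): L = 57, F = 44, f = 26, h = 10.
Median ≈ 57 + ((68.5 − 44) / 26) × 10 = 66.4231

66.42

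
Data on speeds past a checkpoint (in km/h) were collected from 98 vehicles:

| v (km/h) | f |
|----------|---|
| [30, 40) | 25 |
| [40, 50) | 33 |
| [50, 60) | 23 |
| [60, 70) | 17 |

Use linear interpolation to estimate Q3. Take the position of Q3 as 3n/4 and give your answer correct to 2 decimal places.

56.74

Cumulative frequencies: 25, 58, 81, 98
n = 98; position = 3n/4 = 73.5.
This falls in the class [50, 60): L = 50, F = 58, f = 23, h = 10.
Upper quartile ≈ 50 + ((73.5 − 58) / 23) × 10 = 56.7391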